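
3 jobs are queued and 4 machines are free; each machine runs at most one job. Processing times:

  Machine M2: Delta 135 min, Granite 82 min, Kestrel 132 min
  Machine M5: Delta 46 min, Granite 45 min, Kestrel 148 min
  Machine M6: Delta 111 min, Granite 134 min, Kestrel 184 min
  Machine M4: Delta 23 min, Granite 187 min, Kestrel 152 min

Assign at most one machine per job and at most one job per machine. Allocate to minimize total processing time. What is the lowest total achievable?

Optimal: Delta→Machine M4 (23 min), Granite→Machine M5 (45 min), Kestrel→Machine M2 (132 min) — total 23+45+132 = 200 min.
Column-greedy (each machine in turn goes to its cheapest remaining job) gives 312 min, worse by 112.
Next-best assignment: Delta→Machine M4, Granite→Machine M5, Kestrel→Machine M6 = 252 min.
Every other assignment is strictly worse.

Minimum total: 200 min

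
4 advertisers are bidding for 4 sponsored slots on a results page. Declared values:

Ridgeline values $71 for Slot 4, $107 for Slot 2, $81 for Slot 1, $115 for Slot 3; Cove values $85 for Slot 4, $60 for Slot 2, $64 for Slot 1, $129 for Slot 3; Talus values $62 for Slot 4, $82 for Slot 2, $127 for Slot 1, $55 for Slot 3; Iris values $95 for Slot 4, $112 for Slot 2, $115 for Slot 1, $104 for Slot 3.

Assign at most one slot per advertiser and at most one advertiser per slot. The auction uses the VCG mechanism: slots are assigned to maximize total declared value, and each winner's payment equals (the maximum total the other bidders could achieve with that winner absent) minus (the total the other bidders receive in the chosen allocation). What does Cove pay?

Efficient allocation: Ridgeline→Slot 2 ($107), Cove→Slot 3 ($129), Talus→Slot 1 ($127), Iris→Slot 4 ($95); total welfare W = $458.
Cove receives Slot 3 at value $129, so the others get W − 129 = $329.
Without Cove: best allocation of the remaining 3 bidders over all 4 slots is Ridgeline→Slot 3 ($115), Talus→Slot 1 ($127), Iris→Slot 2 ($112), total $354.
VCG payment = (others' best without Cove) − (others' welfare with Cove) = 354 − 329 = $25.

Cove pays $25.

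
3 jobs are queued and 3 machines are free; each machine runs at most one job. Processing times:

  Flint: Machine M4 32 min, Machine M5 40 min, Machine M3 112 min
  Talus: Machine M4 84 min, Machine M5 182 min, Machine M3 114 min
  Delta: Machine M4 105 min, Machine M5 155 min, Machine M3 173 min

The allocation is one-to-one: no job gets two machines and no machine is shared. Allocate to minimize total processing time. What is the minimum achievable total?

Minimum total: 259 min

Optimal: Flint→Machine M5 (40 min), Talus→Machine M3 (114 min), Delta→Machine M4 (105 min) — total 40+114+105 = 259 min.
Min-entry greedy (repeatedly take the single cheapest remaining cell) gives 301 min, worse by 42.
Every other assignment is strictly worse.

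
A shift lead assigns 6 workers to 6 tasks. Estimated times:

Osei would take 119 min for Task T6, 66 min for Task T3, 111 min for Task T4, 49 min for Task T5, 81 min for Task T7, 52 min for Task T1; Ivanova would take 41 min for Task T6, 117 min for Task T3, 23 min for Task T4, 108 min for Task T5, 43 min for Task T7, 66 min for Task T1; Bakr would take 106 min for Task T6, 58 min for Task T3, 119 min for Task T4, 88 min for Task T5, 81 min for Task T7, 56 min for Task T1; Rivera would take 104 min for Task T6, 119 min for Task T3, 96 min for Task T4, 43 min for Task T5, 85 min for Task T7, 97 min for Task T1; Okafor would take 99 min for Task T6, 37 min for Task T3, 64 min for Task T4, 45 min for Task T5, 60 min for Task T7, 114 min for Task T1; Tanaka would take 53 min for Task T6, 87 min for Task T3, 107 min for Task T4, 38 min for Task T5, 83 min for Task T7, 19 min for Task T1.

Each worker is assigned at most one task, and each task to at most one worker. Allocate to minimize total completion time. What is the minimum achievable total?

Optimal: Osei→Task T1 (52 min), Ivanova→Task T4 (23 min), Bakr→Task T3 (58 min), Rivera→Task T5 (43 min), Okafor→Task T7 (60 min), Tanaka→Task T6 (53 min) — total 52+23+58+43+60+53 = 289 min.
Min-entry greedy (repeatedly take the single cheapest remaining cell) gives 309 min, worse by 20.

Minimum total: 289 min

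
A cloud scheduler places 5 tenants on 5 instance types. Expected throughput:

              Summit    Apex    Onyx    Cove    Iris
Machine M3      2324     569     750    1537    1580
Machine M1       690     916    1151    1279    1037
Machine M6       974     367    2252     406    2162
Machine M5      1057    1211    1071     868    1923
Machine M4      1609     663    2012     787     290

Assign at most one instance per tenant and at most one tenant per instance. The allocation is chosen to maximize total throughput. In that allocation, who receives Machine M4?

Onyx receives Machine M4.

This is a one-to-one assignment (maximum-weight bipartite matching).
Optimal: Summit→Machine M3 (2324 ops/s), Apex→Machine M5 (1211 ops/s), Onyx→Machine M4 (2012 ops/s), Cove→Machine M1 (1279 ops/s), Iris→Machine M6 (2162 ops/s) — total 2324+1211+2012+1279+2162 = 8988 ops/s.
Column-greedy (each instance in turn goes to its best remaining tenant) gives 8441 ops/s, worse by 547.
Next-best assignment: Summit→Machine M3, Apex→Machine M4, Onyx→Machine M6, Cove→Machine M1, Iris→Machine M5 = 8441 ops/s.
Onyx's own top instance is Machine M6 (2252 ops/s), but forcing Onyx→Machine M6 and reassigning the rest optimally gives only 8441 ops/s — worse by 547.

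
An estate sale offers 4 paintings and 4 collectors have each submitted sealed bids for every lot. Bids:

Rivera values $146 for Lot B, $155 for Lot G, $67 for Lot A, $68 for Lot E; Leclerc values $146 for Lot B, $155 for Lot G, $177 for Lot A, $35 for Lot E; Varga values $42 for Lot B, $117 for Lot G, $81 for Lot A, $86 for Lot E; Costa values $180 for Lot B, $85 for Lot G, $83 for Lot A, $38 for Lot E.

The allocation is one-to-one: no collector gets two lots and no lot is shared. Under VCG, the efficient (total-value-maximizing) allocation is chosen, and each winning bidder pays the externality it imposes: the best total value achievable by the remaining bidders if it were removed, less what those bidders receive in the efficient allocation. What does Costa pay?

Costa pays $22.

Efficient allocation: Rivera→Lot G ($155), Leclerc→Lot A ($177), Varga→Lot E ($86), Costa→Lot B ($180); total welfare W = $598.
Costa receives Lot B at value $180, so the others get W − 180 = $418.
Without Costa: best allocation of the remaining 3 bidders over all 4 lots is Rivera→Lot B ($146), Leclerc→Lot A ($177), Varga→Lot G ($117), total $440.
VCG payment = (others' best without Costa) − (others' welfare with Costa) = 440 − 418 = $22.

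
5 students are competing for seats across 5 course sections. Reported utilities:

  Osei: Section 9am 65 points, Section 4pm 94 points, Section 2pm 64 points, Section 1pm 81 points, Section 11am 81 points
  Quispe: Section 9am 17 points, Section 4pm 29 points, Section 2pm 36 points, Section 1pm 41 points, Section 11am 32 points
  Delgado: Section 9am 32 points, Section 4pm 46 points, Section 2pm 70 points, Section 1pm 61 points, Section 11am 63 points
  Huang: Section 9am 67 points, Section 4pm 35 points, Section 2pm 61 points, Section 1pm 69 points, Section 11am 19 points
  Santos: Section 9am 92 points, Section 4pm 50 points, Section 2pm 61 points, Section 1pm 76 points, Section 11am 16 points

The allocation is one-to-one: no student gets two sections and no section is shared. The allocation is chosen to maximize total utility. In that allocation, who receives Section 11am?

Quispe receives Section 11am.

Treat this as an assignment problem: match each student to one section.
Optimal: Osei→Section 4pm (94 points), Quispe→Section 11am (32 points), Delgado→Section 2pm (70 points), Huang→Section 1pm (69 points), Santos→Section 9am (92 points) — total 94+32+70+69+92 = 357 points.
Row-greedy (each student in turn takes its best remaining section) gives 288 points, worse by 69.
Swapping Santos↔Delgado (Santos→Section 2pm 61 points, Delgado→Section 9am 32 points) loses 69.
Quispe's own top section is Section 1pm (41 points), but forcing Quispe→Section 1pm and reassigning the rest optimally gives only 351 points — worse by 6.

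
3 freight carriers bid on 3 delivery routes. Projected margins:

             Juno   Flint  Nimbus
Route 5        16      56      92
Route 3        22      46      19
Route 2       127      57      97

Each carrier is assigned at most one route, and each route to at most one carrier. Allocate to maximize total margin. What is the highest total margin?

Treat this as an assignment problem: match each carrier to one route.
Optimal: Juno→Route 2 ($127k), Flint→Route 3 ($46k), Nimbus→Route 5 ($92k) — total 127+46+92 = $265k.

Max total: $265k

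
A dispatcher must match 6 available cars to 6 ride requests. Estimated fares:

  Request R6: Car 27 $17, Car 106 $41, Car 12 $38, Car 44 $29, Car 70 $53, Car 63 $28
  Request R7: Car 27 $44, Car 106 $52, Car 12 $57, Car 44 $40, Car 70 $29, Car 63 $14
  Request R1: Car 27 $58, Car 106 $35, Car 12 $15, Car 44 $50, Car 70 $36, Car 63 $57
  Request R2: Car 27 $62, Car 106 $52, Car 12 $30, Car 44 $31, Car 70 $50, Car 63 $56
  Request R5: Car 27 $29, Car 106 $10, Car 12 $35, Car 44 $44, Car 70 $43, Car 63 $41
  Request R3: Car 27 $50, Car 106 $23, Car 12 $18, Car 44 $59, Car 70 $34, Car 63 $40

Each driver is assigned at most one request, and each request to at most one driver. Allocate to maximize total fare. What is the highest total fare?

This is a one-to-one assignment (maximum-weight bipartite matching).
Optimal: Car 27→Request R1 ($58), Car 106→Request R2 ($52), Car 12→Request R7 ($57), Car 44→Request R3 ($59), Car 70→Request R6 ($53), Car 63→Request R5 ($41) — total 58+52+57+59+53+41 = $320.
Column-greedy (each request in turn goes to its best remaining driver) gives $291, worse by 29.
Swapping Car 27↔Car 44 (Car 27→Request R3 $50, Car 44→Request R1 $50) loses 17.

Max total: $320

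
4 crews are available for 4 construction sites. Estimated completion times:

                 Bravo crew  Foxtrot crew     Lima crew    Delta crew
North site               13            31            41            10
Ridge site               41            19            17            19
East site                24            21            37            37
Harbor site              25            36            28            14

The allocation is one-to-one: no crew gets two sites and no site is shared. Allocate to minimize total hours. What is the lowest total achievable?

Min total: 65 hours

Optimal: Bravo crew→North site (13 hours), Foxtrot crew→East site (21 hours), Lima crew→Ridge site (17 hours), Delta crew→Harbor site (14 hours) — total 13+21+17+14 = 65 hours.
Swapping Delta crew↔Foxtrot crew (Delta crew→East site 37 hours, Foxtrot crew→Harbor site 36 hours) adds 38.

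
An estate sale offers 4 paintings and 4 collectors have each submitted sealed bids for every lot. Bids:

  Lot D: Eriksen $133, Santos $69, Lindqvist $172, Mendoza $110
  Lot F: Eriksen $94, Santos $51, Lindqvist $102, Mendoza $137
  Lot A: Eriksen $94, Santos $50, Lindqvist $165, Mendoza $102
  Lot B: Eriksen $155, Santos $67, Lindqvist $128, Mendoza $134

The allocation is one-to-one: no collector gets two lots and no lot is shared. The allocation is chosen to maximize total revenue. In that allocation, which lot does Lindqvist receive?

Lindqvist receives Lot A.

Optimal: Eriksen→Lot B ($155), Santos→Lot D ($69), Lindqvist→Lot A ($165), Mendoza→Lot F ($137) — total 155+69+165+137 = $526.
Column-greedy (each lot in turn goes to its best remaining collector) gives $470, worse by 56.
Next-best assignment: Eriksen→Lot B, Santos→Lot A, Lindqvist→Lot D, Mendoza→Lot F = $514.
Swapping Eriksen↔Santos (Eriksen→Lot D $133, Santos→Lot B $67) loses 24.
Every other assignment is strictly worse.
Lindqvist's own top lot is Lot D ($172), but forcing Lindqvist→Lot D and reassigning the rest optimally gives only $514 — worse by 12.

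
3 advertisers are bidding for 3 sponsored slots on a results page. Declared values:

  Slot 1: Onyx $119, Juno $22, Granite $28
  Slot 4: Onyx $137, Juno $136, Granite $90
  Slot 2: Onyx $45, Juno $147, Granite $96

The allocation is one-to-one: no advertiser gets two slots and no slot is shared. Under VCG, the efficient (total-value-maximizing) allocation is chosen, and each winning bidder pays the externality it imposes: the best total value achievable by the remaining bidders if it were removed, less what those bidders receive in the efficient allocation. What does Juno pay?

Juno pays $24.

Efficient allocation: Onyx→Slot 1 ($119), Juno→Slot 2 ($147), Granite→Slot 4 ($90); total welfare W = $356.
Juno receives Slot 2 at value $147, so the others get W − 147 = $209.
Without Juno: best allocation of the remaining 2 bidders over all 3 slots is Onyx→Slot 4 ($137), Granite→Slot 2 ($96), total $233.
VCG payment = (others' best without Juno) − (others' welfare with Juno) = 233 − 209 = $24.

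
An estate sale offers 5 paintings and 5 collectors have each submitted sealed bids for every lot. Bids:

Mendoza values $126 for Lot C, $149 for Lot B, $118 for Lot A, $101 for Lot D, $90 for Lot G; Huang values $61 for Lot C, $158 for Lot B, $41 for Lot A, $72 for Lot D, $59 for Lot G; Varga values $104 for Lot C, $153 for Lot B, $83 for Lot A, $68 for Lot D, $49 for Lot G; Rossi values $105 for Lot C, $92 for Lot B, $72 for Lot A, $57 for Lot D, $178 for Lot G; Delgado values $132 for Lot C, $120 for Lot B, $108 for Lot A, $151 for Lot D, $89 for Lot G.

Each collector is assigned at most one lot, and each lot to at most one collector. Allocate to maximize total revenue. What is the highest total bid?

Maximum total: $709

Optimal: Mendoza→Lot A ($118), Huang→Lot B ($158), Varga→Lot C ($104), Rossi→Lot G ($178), Delgado→Lot D ($151) — total 118+158+104+178+151 = $709.
Row-greedy (each collector in turn takes its best remaining lot) gives $611, worse by 98.
Checked against all permutations: $709 is optimal.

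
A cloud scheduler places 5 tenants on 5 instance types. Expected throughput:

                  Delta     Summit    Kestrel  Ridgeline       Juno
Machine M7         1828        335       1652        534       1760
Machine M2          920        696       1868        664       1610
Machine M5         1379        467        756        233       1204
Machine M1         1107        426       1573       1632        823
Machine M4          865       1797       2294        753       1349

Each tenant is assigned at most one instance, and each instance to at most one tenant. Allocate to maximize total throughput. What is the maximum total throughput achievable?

Max total: 8436 ops/s

This is a one-to-one assignment (maximum-weight bipartite matching).
Optimal: Delta→Machine M5 (1379 ops/s), Summit→Machine M4 (1797 ops/s), Kestrel→Machine M2 (1868 ops/s), Ridgeline→Machine M1 (1632 ops/s), Juno→Machine M7 (1760 ops/s) — total 1379+1797+1868+1632+1760 = 8436 ops/s.
Next-best assignment: Delta→Machine M7, Summit→Machine M4, Kestrel→Machine M2, Ridgeline→Machine M1, Juno→Machine M5 = 8329 ops/s.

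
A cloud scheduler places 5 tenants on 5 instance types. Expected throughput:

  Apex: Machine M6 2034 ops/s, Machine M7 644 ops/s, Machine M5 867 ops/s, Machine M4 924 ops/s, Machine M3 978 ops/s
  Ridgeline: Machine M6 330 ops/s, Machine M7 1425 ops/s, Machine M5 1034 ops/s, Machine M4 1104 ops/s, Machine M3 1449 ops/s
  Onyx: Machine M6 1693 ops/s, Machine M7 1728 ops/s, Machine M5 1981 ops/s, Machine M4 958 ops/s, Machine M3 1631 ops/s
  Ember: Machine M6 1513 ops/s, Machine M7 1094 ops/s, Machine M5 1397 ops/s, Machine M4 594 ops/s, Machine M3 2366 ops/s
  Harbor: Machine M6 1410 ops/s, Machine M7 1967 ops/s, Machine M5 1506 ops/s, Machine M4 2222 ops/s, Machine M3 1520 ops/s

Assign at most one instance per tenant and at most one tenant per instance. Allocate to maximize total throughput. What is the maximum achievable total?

Maximum total: 10028 ops/s

Optimal: Apex→Machine M6 (2034 ops/s), Ridgeline→Machine M7 (1425 ops/s), Onyx→Machine M5 (1981 ops/s), Ember→Machine M3 (2366 ops/s), Harbor→Machine M4 (2222 ops/s) — total 2034+1425+1981+2366+2222 = 10028 ops/s.
Row-greedy (each tenant in turn takes its best remaining instance) gives 8780 ops/s, worse by 1248.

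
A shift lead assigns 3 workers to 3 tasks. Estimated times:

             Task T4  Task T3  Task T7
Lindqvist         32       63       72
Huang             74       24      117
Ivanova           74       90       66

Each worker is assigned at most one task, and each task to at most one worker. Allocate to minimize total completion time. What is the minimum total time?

Optimal: Lindqvist→Task T4 (32 min), Huang→Task T3 (24 min), Ivanova→Task T7 (66 min) — total 32+24+66 = 122 min.
Next-best assignment: Lindqvist→Task T7, Huang→Task T3, Ivanova→Task T4 = 170 min.
Checked against all permutations: 122 min is optimal.

Min total: 122 min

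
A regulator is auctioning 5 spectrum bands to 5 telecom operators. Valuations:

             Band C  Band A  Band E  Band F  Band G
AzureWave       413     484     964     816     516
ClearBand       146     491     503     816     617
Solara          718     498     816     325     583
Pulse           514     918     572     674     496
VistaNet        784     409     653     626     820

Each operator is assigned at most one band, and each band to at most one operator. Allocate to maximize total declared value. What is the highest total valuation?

Maximum total: $4236M

Optimal: AzureWave→Band E ($964M), ClearBand→Band F ($816M), Solara→Band C ($718M), Pulse→Band A ($918M), VistaNet→Band G ($820M) — total 964+816+718+918+820 = $4236M.
Next-best assignment: AzureWave→Band E, ClearBand→Band F, Solara→Band G, Pulse→Band A, VistaNet→Band C = $4065M.
Swapping AzureWave↔Pulse (AzureWave→Band A $484M, Pulse→Band E $572M) loses 826.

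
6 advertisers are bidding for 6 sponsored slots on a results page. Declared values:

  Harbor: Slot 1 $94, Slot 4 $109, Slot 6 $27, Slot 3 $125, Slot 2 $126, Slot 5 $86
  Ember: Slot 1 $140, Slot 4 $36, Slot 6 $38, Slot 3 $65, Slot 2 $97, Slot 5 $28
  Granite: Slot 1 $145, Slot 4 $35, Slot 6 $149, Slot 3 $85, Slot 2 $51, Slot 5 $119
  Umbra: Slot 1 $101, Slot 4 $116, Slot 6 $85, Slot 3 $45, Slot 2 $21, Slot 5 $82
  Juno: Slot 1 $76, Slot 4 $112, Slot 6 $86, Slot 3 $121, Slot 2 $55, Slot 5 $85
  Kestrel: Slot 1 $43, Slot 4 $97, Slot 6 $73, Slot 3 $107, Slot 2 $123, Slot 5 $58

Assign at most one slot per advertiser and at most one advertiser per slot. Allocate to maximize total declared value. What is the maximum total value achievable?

Optimal: Harbor→Slot 3 ($125), Ember→Slot 1 ($140), Granite→Slot 6 ($149), Umbra→Slot 4 ($116), Juno→Slot 5 ($85), Kestrel→Slot 2 ($123) — total 125+140+149+116+85+123 = $738.
Max-entry greedy (repeatedly take the single best remaining cell) gives $710, worse by 28.
Swapping Harbor↔Kestrel (Harbor→Slot 2 $126, Kestrel→Slot 3 $107) loses 15.

Max total: $738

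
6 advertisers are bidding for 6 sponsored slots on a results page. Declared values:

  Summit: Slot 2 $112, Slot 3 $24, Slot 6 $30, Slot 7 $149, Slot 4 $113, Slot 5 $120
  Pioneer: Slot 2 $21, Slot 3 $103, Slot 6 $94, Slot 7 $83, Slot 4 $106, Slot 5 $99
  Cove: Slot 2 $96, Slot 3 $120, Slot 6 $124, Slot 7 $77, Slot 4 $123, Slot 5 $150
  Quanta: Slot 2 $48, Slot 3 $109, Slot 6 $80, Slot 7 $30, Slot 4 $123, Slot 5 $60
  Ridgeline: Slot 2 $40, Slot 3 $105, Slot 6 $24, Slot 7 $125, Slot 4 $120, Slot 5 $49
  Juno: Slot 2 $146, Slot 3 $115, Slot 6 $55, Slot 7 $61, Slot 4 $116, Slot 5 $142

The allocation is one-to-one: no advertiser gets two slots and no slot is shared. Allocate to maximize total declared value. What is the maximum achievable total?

This is a one-to-one assignment (maximum-weight bipartite matching).
Optimal: Summit→Slot 7 ($149), Pioneer→Slot 6 ($94), Cove→Slot 5 ($150), Quanta→Slot 3 ($109), Ridgeline→Slot 4 ($120), Juno→Slot 2 ($146) — total 149+94+150+109+120+146 = $768.
Column-greedy (each slot in turn goes to its best remaining advertiser) gives $681, worse by 87.

Max total: $768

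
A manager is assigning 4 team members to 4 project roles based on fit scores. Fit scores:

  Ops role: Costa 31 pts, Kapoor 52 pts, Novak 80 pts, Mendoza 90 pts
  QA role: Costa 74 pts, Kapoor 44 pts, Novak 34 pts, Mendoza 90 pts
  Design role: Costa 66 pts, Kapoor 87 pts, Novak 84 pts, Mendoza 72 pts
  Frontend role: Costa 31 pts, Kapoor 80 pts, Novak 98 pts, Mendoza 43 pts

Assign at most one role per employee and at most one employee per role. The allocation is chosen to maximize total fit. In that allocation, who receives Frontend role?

Novak receives Frontend role.

This is the linear assignment problem.
Optimal: Costa→QA role (74 pts), Kapoor→Design role (87 pts), Novak→Frontend role (98 pts), Mendoza→Ops role (90 pts) — total 74+87+98+90 = 349 pts.
Next-best assignment: Costa→QA role, Kapoor→Frontend role, Novak→Design role, Mendoza→Ops role = 328 pts.
Swapping Kapoor↔Novak (Kapoor→Frontend role 80 pts, Novak→Design role 84 pts) loses 21.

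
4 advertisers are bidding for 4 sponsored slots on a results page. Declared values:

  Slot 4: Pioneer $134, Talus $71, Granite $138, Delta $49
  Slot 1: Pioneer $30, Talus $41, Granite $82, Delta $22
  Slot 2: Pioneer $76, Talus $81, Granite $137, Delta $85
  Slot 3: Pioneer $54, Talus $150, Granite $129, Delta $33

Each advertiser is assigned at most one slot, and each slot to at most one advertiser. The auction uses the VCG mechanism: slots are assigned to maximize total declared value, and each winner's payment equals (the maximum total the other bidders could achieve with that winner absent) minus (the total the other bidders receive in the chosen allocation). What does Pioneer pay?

Efficient allocation: Pioneer→Slot 4 ($134), Talus→Slot 3 ($150), Granite→Slot 1 ($82), Delta→Slot 2 ($85); total welfare W = $451.
Pioneer receives Slot 4 at value $134, so the others get W − 134 = $317.
Without Pioneer: best allocation of the remaining 3 bidders over all 4 slots is Talus→Slot 3 ($150), Granite→Slot 4 ($138), Delta→Slot 2 ($85), total $373.
VCG payment = (others' best without Pioneer) − (others' welfare with Pioneer) = 373 − 317 = $56.

Pioneer pays $56.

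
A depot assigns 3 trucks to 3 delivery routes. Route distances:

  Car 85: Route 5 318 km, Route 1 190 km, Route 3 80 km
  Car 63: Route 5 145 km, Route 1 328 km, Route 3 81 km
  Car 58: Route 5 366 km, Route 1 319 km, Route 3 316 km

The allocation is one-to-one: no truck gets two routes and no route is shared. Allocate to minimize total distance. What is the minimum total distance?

Optimal: Car 85→Route 3 (80 km), Car 63→Route 5 (145 km), Car 58→Route 1 (319 km) — total 80+145+319 = 544 km.
Next-best assignment: Car 85→Route 1, Car 63→Route 3, Car 58→Route 5 = 637 km.
Every other assignment is strictly worse.

Minimum total: 544 km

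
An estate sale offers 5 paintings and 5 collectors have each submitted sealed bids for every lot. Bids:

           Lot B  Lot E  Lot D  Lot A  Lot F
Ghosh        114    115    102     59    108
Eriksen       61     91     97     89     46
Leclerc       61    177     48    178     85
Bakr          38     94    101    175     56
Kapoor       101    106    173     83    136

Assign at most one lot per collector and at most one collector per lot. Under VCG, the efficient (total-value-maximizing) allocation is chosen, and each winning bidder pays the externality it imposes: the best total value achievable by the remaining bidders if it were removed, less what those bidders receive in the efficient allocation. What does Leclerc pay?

Leclerc pays $31.

Efficient allocation: Ghosh→Lot B ($114), Eriksen→Lot D ($97), Leclerc→Lot E ($177), Bakr→Lot A ($175), Kapoor→Lot F ($136); total welfare W = $699.
Leclerc receives Lot E at value $177, so the others get W − 177 = $522.
Without Leclerc: best allocation of the remaining 4 bidders over all 5 lots is Ghosh→Lot B ($114), Eriksen→Lot E ($91), Bakr→Lot A ($175), Kapoor→Lot D ($173), total $553.
VCG payment = (others' best without Leclerc) − (others' welfare with Leclerc) = 553 − 522 = $31.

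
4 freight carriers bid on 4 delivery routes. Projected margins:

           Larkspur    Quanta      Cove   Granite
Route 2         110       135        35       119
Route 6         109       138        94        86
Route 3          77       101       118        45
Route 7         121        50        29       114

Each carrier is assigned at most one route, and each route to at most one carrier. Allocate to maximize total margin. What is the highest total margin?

Max total: $496k

Treat this as an assignment problem: match each carrier to one route.
Optimal: Larkspur→Route 7 ($121k), Quanta→Route 6 ($138k), Cove→Route 3 ($118k), Granite→Route 2 ($119k) — total 121+138+118+119 = $496k.
Column-greedy (each route in turn goes to its best remaining carrier) gives $476k, worse by 20.
Checked against all permutations: $496k is optimal.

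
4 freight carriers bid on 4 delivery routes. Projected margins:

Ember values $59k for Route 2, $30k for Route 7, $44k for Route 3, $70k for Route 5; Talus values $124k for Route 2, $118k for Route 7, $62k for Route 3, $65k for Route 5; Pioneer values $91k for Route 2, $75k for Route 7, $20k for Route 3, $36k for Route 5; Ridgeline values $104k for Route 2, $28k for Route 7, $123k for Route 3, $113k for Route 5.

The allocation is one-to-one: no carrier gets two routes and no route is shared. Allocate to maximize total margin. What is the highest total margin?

Maximum total: $402k

Optimal: Ember→Route 5 ($70k), Talus→Route 7 ($118k), Pioneer→Route 2 ($91k), Ridgeline→Route 3 ($123k) — total 70+118+91+123 = $402k.
Column-greedy (each route in turn goes to its best remaining carrier) gives $392k, worse by 10.
Next-best assignment: Ember→Route 5, Talus→Route 2, Pioneer→Route 7, Ridgeline→Route 3 = $392k.
Every other assignment is strictly worse.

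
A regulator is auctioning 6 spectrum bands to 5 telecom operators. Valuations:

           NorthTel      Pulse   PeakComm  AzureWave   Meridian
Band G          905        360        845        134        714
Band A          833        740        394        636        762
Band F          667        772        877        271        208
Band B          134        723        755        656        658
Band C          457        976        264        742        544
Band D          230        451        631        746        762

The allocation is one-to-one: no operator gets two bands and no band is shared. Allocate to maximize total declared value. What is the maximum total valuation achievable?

Treat this as an assignment problem: match each operator to one band.
Optimal: NorthTel→Band G ($905M), Pulse→Band C ($976M), PeakComm→Band F ($877M), AzureWave→Band D ($746M), Meridian→Band A ($762M) — total 905+976+877+746+762 = $4266M.
Column-greedy (each band in turn goes to its best remaining operator) gives $4009M, worse by 257.
Checked against all permutations: $4266M is optimal.

Max total: $4266M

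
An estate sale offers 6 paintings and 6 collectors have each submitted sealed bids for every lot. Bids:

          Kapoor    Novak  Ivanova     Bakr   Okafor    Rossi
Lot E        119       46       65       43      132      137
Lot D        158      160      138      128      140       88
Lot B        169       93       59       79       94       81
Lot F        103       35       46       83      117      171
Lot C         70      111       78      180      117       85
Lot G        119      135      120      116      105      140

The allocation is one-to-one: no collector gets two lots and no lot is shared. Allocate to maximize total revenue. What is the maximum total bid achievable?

Optimal: Kapoor→Lot B ($169), Novak→Lot D ($160), Ivanova→Lot G ($120), Bakr→Lot C ($180), Okafor→Lot E ($132), Rossi→Lot F ($171) — total 169+160+120+180+132+171 = $932.
Column-greedy (each lot in turn goes to its best remaining collector) gives $883, worse by 49.
Next-best assignment: Kapoor→Lot B, Novak→Lot G, Ivanova→Lot D, Bakr→Lot C, Okafor→Lot E, Rossi→Lot F = $925.
Swapping Ivanova↔Bakr (Ivanova→Lot C $78, Bakr→Lot G $116) loses 106.
No other one-to-one assignment exceeds $932.

Maximum total: $932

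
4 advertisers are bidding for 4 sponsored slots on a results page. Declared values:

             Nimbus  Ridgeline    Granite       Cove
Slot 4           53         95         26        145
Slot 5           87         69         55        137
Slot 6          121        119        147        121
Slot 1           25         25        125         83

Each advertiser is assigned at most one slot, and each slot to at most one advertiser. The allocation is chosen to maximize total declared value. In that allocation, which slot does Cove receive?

Cove receives Slot 5.

Optimal: Nimbus→Slot 6 ($121), Ridgeline→Slot 4 ($95), Granite→Slot 1 ($125), Cove→Slot 5 ($137) — total 121+95+125+137 = $478.
Max-entry greedy (repeatedly take the single best remaining cell) gives $404, worse by 74.
Swapping Nimbus↔Cove (Nimbus→Slot 5 $87, Cove→Slot 6 $121) loses 50.
Cove's own top slot is Slot 4 ($145), but forcing Cove→Slot 4 and reassigning the rest optimally gives only $476 — worse by 2.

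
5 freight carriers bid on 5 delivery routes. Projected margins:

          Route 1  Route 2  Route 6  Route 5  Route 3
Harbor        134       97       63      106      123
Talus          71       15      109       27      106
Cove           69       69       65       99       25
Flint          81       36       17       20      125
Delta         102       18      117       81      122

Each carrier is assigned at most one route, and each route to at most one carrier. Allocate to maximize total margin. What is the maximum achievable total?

Optimal: Harbor→Route 2 ($97k), Talus→Route 6 ($109k), Cove→Route 5 ($99k), Flint→Route 3 ($125k), Delta→Route 1 ($102k) — total 97+109+99+125+102 = $532k.
Max-entry greedy (repeatedly take the single best remaining cell) gives $490k, worse by 42.
Next-best assignment: Harbor→Route 1, Talus→Route 6, Cove→Route 2, Flint→Route 3, Delta→Route 5 = $518k.
Swapping Cove↔Delta (Cove→Route 1 $69k, Delta→Route 5 $81k) loses 51.

Max total: $532k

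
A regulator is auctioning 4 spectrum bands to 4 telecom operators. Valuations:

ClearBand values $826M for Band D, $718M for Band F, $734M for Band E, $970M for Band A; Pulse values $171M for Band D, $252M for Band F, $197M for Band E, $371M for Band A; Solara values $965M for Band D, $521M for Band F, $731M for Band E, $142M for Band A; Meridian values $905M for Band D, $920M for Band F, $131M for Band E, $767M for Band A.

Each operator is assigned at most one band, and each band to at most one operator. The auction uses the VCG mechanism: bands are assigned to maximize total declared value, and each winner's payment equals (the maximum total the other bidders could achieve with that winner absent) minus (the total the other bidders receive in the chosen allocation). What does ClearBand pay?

ClearBand pays $174M.

Efficient allocation: ClearBand→Band A ($970M), Pulse→Band E ($197M), Solara→Band D ($965M), Meridian→Band F ($920M); total welfare W = $3052M.
ClearBand receives Band A at value $970M, so the others get W − 970 = $2082M.
Without ClearBand: best allocation of the remaining 3 bidders over all 4 bands is Pulse→Band A ($371M), Solara→Band D ($965M), Meridian→Band F ($920M), total $2256M.
VCG payment = (others' best without ClearBand) − (others' welfare with ClearBand) = 2256 − 2082 = $174M.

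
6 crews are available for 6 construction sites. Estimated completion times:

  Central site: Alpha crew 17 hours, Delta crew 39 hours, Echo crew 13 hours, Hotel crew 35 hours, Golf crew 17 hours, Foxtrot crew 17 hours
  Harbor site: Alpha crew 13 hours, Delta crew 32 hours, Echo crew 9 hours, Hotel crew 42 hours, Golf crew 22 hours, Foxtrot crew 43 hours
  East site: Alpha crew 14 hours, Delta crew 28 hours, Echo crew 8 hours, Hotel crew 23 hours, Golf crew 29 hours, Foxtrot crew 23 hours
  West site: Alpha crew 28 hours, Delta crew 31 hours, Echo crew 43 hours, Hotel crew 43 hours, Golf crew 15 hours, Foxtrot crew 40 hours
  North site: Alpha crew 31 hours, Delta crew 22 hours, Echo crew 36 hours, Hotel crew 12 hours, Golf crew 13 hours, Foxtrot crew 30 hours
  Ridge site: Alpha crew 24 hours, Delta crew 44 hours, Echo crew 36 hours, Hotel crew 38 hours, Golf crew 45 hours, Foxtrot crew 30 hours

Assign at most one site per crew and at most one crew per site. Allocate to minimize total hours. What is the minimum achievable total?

Min total: 105 hours

Optimal: Alpha crew→Ridge site (24 hours), Delta crew→East site (28 hours), Echo crew→Harbor site (9 hours), Hotel crew→North site (12 hours), Golf crew→West site (15 hours), Foxtrot crew→Central site (17 hours) — total 24+28+9+12+15+17 = 105 hours.
Column-greedy (each site in turn goes to its cheapest remaining crew) gives 116 hours, worse by 11.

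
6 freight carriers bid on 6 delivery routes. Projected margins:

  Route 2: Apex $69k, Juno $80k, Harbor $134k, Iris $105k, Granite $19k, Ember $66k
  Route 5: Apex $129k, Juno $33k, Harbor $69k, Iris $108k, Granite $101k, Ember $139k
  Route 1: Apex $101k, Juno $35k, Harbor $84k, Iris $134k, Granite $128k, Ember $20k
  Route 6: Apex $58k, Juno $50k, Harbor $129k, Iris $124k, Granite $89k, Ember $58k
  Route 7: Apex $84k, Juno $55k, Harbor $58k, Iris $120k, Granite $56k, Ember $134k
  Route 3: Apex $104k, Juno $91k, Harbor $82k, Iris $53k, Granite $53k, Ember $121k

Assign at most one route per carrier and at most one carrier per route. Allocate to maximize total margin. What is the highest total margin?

Optimal: Apex→Route 5 ($129k), Juno→Route 3 ($91k), Harbor→Route 2 ($134k), Iris→Route 6 ($124k), Granite→Route 1 ($128k), Ember→Route 7 ($134k) — total 129+91+134+124+128+134 = $740k.
Swapping Granite↔Juno (Granite→Route 3 $53k, Juno→Route 1 $35k) loses 131.

Maximum total: $740k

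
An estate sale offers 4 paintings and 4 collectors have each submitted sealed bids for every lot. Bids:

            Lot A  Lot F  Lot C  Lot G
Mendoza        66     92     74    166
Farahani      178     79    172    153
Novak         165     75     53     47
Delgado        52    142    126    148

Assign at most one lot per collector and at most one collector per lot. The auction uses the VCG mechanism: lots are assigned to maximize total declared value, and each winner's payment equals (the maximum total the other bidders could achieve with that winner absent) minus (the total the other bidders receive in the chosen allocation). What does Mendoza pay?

Mendoza pays $6.

Efficient allocation: Mendoza→Lot G ($166), Farahani→Lot C ($172), Novak→Lot A ($165), Delgado→Lot F ($142); total welfare W = $645.
Mendoza receives Lot G at value $166, so the others get W − 166 = $479.
Without Mendoza: best allocation of the remaining 3 bidders over all 4 lots is Farahani→Lot C ($172), Novak→Lot A ($165), Delgado→Lot G ($148), total $485.
VCG payment = (others' best without Mendoza) − (others' welfare with Mendoza) = 485 − 479 = $6.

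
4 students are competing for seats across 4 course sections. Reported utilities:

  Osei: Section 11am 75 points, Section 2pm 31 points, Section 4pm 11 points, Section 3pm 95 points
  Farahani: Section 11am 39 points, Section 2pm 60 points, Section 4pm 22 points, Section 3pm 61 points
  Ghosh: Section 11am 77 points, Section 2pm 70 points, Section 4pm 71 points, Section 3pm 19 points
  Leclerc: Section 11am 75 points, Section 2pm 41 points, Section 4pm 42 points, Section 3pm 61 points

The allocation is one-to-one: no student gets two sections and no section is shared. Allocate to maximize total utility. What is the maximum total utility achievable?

Maximum total: 301 points

Optimal: Osei→Section 3pm (95 points), Farahani→Section 2pm (60 points), Ghosh→Section 4pm (71 points), Leclerc→Section 11am (75 points) — total 95+60+71+75 = 301 points.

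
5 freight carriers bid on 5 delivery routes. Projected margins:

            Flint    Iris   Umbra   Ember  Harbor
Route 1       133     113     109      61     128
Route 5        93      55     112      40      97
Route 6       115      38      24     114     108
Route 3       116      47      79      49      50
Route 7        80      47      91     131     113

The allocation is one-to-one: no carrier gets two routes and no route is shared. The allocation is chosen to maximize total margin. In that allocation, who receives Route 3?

Optimal: Flint→Route 3 ($116k), Iris→Route 1 ($113k), Umbra→Route 5 ($112k), Ember→Route 7 ($131k), Harbor→Route 6 ($108k) — total 116+113+112+131+108 = $580k.
Column-greedy (each route in turn goes to its best remaining carrier) gives $456k, worse by 124.
Flint's own top route is Route 1 ($133k), but forcing Flint→Route 1 and reassigning the rest optimally gives only $531k — worse by 49.

Flint receives Route 3.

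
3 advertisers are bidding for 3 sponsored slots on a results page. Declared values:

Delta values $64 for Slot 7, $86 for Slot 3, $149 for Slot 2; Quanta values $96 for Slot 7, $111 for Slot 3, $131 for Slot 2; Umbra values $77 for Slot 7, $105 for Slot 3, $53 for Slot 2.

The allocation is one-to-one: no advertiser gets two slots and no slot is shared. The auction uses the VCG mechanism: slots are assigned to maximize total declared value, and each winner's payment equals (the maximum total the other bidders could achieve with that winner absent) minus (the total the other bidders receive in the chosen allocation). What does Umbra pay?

Umbra pays $15.

Efficient allocation: Delta→Slot 2 ($149), Quanta→Slot 7 ($96), Umbra→Slot 3 ($105); total welfare W = $350.
Umbra receives Slot 3 at value $105, so the others get W − 105 = $245.
Without Umbra: best allocation of the remaining 2 bidders over all 3 slots is Delta→Slot 2 ($149), Quanta→Slot 3 ($111), total $260.
VCG payment = (others' best without Umbra) − (others' welfare with Umbra) = 260 − 245 = $15.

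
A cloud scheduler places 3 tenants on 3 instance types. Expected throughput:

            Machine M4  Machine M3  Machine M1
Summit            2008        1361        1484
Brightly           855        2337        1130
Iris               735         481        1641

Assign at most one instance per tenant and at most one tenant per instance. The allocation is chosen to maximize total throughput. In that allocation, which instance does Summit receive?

Summit receives Machine M4.

Optimal: Summit→Machine M4 (2008 ops/s), Brightly→Machine M3 (2337 ops/s), Iris→Machine M1 (1641 ops/s) — total 2008+2337+1641 = 5986 ops/s.
Next-best assignment: Summit→Machine M1, Brightly→Machine M3, Iris→Machine M4 = 4556 ops/s.
Swapping Iris↔Summit (Iris→Machine M4 735 ops/s, Summit→Machine M1 1484 ops/s) loses 1430.
Checked against all permutations: 5986 ops/s is optimal.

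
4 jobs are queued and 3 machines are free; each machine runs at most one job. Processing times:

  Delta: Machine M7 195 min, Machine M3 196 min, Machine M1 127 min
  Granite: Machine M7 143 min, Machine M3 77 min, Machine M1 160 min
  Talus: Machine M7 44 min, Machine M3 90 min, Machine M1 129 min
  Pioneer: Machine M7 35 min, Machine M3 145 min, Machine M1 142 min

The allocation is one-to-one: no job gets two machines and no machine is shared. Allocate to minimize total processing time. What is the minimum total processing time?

Minimum total: 239 min

Optimal: Pioneer→Machine M7 (35 min), Granite→Machine M3 (77 min), Delta→Machine M1 (127 min) — total 35+77+127 = 239 min.
Row-greedy (each job in turn takes its cheapest remaining machine) gives 248 min, worse by 9.
Every other assignment is strictly worse.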